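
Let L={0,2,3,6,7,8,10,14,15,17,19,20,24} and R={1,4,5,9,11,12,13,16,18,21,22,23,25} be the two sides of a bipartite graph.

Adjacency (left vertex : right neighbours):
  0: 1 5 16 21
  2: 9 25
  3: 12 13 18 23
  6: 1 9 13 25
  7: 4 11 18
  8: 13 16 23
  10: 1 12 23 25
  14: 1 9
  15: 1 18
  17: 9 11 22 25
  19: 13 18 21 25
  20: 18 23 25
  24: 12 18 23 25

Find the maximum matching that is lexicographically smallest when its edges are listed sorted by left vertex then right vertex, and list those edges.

|M| = 12 (so the lex-smallest maximum matching has 12 edges)
process left vertices in ascending order; for each, take the smallest-labelled available neighbour that still permits 12 edges overall, or leave it unmatched if none does
lex-smallest matching: {0-5, 2-9, 3-12, 6-13, 7-4, 8-16, 10-1, 15-18, 17-11, 19-21, 20-23, 24-25}

Lex-smallest maximum matching: {(0,5), (2,9), (3,12), (6,13), (7,4), (8,16), (10,1), (15,18), (17,11), (19,21), (20,23), (24,25)}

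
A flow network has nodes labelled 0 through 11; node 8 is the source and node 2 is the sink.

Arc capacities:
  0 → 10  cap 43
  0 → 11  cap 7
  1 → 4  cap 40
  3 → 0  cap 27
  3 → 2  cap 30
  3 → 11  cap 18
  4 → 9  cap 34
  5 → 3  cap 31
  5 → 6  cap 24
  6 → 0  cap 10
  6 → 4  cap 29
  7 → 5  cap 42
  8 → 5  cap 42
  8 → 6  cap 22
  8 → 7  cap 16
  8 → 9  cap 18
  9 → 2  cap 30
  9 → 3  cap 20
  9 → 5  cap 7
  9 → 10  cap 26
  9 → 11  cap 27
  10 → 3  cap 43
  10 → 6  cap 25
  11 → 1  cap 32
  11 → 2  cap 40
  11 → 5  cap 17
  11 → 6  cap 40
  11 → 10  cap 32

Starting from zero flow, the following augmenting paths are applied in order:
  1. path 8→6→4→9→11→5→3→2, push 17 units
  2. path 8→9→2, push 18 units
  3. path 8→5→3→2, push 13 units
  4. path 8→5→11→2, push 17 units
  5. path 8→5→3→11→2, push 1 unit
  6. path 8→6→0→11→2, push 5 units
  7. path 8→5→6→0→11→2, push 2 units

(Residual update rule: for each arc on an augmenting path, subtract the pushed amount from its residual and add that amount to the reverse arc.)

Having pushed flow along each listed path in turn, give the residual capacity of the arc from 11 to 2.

Residual capacity of (11,2): 15

after path 1 (8→6→4→9→11→5→3→2, push 17): res(11,2)=40
after path 2 (8→9→2, push 18): res(11,2)=40
after path 3 (8→5→3→2, push 13): res(11,2)=40
after path 4 (8→5→11→2, push 17): res(11,2)=23
after path 5 (8→5→3→11→2, push 1): res(11,2)=22
after path 6 (8→6→0→11→2, push 5): res(11,2)=17
after path 7 (8→5→6→0→11→2, push 2): res(11,2)=15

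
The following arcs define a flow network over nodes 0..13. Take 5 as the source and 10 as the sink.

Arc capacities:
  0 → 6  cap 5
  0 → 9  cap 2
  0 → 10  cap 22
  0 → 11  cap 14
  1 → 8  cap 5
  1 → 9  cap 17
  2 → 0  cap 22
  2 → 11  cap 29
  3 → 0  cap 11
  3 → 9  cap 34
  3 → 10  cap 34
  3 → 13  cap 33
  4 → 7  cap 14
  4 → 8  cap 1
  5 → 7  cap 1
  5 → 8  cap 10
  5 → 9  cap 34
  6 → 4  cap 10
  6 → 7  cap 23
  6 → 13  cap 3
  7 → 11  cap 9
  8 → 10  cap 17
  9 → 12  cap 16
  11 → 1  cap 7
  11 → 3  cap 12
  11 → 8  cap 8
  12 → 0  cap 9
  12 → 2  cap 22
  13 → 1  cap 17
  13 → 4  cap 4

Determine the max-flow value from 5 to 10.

augment #1: 5→8→10 bottleneck 10, total now 10
augment #2: 5→7→11→3→10 bottleneck 1, total now 11
augment #3: 5→9→12→0→10 bottleneck 9, total now 20
augment #4: 5→9→12→2→0→10 bottleneck 7, total now 27

Maximum flow value: 27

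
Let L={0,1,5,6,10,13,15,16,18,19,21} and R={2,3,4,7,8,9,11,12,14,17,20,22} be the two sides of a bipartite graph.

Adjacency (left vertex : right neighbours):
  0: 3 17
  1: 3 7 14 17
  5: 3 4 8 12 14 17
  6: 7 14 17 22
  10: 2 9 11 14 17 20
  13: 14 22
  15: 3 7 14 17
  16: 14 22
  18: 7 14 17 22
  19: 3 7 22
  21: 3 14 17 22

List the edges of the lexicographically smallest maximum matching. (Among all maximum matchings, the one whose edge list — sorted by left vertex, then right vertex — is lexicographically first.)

|M| = 7 (so the lex-smallest maximum matching has 7 edges)
process left vertices in ascending order; for each, take the smallest-labelled available neighbour that still permits 7 edges overall, or leave it unmatched if none does
lex-smallest matching: {0-3, 1-7, 5-4, 6-14, 10-2, 13-22, 15-17}

Lex-smallest maximum matching: {(0,3), (1,7), (5,4), (6,14), (10,2), (13,22), (15,17)}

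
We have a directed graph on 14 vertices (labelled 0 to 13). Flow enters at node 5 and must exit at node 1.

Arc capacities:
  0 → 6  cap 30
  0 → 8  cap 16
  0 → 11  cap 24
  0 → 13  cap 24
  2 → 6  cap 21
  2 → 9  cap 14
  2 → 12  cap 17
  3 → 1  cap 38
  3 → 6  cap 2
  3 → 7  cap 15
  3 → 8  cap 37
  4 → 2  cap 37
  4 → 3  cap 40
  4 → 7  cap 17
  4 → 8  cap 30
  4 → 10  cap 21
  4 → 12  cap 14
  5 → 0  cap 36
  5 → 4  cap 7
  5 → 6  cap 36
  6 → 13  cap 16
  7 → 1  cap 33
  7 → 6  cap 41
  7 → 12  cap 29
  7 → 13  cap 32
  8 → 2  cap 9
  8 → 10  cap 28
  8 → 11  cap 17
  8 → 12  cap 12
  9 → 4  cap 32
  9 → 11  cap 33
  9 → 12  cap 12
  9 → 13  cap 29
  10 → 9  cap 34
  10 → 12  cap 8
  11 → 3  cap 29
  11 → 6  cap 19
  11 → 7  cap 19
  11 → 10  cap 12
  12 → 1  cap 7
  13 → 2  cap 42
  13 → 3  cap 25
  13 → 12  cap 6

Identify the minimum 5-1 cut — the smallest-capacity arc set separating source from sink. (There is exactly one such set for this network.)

augment #1: 5→4→3→1 push 7
augment #2: 5→0→8→12→1 push 7
augment #3: 5→0→11→3→1 push 24
augment #4: 5→0→13→3→1 push 5
augment #5: 5→6→13→3→1 push 2
augment #6: 5→6→13→3→7→1 push 14
max flow = 59; residual-reachable set from 5 gives S-side
cut edges (S→T): {(5,0), (5,4), (6,13)} total cap 59

Min-cut arcs: {(5,0), (5,4), (6,13)} (total capacity 59)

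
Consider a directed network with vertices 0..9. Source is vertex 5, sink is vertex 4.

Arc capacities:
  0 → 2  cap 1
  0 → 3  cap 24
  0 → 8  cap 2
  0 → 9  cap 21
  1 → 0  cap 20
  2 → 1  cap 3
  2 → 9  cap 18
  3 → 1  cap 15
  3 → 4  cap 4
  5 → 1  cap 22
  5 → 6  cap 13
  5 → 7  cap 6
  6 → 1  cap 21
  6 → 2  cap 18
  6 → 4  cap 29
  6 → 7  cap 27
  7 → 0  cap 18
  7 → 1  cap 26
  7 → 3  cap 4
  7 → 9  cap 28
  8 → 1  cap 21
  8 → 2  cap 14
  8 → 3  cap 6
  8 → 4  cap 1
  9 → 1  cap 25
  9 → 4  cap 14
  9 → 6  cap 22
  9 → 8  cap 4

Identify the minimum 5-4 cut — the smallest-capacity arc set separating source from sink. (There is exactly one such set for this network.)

Min-cut arcs: {(1,0), (5,6), (5,7)} (total capacity 39)

augment #1: 5→6→4 push 13
augment #2: 5→7→3→4 push 4
augment #3: 5→7→9→4 push 2
augment #4: 5→1→0→8→4 push 1
augment #5: 5→1→0→9→4 push 12
augment #6: 5→1→0→9→6→4 push 7
max flow = 39; residual-reachable set from 5 gives S-side
cut edges (S→T): {(1,0), (5,6), (5,7)} total cap 39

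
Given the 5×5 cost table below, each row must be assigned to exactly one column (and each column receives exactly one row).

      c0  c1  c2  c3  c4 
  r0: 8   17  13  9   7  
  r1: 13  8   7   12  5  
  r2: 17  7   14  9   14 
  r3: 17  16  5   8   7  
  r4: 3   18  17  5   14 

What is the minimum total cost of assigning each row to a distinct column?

Minimum assignment cost: 29

optimal assignment: row0→col3 (cost 9), row1→col4 (cost 5), row2→col1 (cost 7), row3→col2 (cost 5), row4→col0 (cost 3)
total = 9 + 5 + 7 + 5 + 3 = 29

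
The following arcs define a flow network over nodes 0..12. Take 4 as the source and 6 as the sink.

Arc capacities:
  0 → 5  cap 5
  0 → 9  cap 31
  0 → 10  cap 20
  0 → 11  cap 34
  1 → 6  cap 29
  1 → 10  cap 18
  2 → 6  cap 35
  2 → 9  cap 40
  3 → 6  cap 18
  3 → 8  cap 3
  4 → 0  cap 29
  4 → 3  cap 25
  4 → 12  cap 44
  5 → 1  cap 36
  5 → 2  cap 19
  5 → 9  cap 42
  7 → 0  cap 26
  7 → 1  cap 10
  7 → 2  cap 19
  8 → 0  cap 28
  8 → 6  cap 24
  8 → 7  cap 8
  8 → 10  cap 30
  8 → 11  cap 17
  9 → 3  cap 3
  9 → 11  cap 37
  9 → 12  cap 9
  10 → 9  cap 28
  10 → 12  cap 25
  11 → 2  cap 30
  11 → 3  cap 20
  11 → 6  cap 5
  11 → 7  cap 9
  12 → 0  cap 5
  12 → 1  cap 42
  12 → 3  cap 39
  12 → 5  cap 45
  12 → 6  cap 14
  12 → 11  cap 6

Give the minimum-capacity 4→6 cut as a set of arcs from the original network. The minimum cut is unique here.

Min-cut arcs: {(3,6), (3,8), (4,0), (4,12)} (total capacity 94)

augment #1: 4→3→6 push 18
augment #2: 4→12→6 push 14
augment #3: 4→0→11→6 push 5
augment #4: 4→3→8→6 push 3
augment #5: 4→12→1→6 push 29
augment #6: 4→0→5→2→6 push 5
augment #7: 4→0→11→2→6 push 19
augment #8: 4→12→5→2→6 push 1
max flow = 94; residual-reachable set from 4 gives S-side
cut edges (S→T): {(3,6), (3,8), (4,0), (4,12)} total cap 94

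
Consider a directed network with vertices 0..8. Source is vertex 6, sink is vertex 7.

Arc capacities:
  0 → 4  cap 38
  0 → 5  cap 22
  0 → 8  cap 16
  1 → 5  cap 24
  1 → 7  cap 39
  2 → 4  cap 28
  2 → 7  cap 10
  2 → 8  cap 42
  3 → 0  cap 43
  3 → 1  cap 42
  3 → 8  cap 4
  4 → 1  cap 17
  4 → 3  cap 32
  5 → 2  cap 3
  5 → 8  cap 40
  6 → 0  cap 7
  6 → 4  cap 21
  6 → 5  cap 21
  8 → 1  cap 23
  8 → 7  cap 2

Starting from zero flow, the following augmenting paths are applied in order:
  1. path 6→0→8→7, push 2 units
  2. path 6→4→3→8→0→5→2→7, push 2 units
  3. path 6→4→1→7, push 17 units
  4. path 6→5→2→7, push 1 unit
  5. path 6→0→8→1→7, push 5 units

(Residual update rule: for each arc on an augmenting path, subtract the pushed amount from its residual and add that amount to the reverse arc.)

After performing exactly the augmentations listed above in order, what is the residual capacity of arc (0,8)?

Residual capacity of (0,8): 11

after path 1 (6→0→8→7, push 2): res(0,8)=14
after path 2 (6→4→3→8→0→5→2→7, push 2): res(0,8)=16
after path 3 (6→4→1→7, push 17): res(0,8)=16
after path 4 (6→5→2→7, push 1): res(0,8)=16
after path 5 (6→0→8→1→7, push 5): res(0,8)=11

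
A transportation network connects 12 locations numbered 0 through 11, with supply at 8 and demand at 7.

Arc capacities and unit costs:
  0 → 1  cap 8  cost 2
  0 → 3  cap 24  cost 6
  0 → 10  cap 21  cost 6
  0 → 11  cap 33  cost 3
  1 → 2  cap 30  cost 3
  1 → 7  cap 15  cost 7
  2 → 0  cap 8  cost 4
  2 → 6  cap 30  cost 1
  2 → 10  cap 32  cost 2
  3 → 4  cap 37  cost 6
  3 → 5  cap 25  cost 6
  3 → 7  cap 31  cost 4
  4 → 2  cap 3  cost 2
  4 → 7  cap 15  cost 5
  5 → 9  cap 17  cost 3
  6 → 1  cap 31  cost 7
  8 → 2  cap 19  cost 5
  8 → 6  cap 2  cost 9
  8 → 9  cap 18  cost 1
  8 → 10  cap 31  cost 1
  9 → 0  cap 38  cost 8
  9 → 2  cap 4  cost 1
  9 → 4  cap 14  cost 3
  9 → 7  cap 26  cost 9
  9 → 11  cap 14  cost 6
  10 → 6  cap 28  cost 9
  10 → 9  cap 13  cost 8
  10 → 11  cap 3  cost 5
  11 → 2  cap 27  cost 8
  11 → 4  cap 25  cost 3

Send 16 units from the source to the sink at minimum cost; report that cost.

shortest-cost path #1: 8→9→4→7 push 14 @ unit cost 9 (adds 126)
shortest-cost path #2: 8→9→7 push 2 @ unit cost 10 (adds 20)
total cost = 146

Minimum cost for 16 units: 146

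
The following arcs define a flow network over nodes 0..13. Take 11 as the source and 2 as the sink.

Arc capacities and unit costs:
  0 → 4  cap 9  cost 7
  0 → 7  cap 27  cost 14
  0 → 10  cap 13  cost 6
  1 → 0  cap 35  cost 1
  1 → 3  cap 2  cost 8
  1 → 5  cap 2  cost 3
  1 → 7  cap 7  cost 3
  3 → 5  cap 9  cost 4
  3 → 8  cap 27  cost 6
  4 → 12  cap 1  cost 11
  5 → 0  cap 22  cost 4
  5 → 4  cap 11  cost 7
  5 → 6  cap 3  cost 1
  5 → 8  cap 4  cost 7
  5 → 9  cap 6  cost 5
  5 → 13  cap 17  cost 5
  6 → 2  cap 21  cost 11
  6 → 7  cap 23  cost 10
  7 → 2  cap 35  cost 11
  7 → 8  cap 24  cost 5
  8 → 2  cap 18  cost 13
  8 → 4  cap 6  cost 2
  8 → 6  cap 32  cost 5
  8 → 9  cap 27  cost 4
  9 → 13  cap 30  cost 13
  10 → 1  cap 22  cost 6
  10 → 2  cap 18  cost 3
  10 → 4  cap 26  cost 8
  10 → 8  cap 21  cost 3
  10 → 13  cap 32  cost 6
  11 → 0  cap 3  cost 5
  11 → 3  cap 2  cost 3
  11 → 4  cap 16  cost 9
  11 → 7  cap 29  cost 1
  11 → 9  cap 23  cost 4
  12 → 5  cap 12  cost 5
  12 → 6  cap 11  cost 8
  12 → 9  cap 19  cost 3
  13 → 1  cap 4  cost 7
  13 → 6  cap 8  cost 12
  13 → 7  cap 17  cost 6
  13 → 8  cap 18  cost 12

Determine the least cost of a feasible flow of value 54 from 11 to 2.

shortest-cost path #1: 11→7→2 push 29 @ unit cost 12 (adds 348)
shortest-cost path #2: 11→0→10→2 push 3 @ unit cost 14 (adds 42)
shortest-cost path #3: 11→3→5→6→2 push 2 @ unit cost 19 (adds 38)
shortest-cost path #4: 11→9→13→7→2 push 6 @ unit cost 34 (adds 204)
shortest-cost path #5: 11→9→13→1→0→10→2 push 4 @ unit cost 34 (adds 136)
shortest-cost path #6: 11→4→12→5→6→2 push 1 @ unit cost 37 (adds 37)
shortest-cost path #7: 11→9→13→6→2 push 8 @ unit cost 40 (adds 320)
shortest-cost path #8: 11→9→13→7→8→2 push 1 @ unit cost 41 (adds 41)
total cost = 1166

Minimum cost for 54 units: 1166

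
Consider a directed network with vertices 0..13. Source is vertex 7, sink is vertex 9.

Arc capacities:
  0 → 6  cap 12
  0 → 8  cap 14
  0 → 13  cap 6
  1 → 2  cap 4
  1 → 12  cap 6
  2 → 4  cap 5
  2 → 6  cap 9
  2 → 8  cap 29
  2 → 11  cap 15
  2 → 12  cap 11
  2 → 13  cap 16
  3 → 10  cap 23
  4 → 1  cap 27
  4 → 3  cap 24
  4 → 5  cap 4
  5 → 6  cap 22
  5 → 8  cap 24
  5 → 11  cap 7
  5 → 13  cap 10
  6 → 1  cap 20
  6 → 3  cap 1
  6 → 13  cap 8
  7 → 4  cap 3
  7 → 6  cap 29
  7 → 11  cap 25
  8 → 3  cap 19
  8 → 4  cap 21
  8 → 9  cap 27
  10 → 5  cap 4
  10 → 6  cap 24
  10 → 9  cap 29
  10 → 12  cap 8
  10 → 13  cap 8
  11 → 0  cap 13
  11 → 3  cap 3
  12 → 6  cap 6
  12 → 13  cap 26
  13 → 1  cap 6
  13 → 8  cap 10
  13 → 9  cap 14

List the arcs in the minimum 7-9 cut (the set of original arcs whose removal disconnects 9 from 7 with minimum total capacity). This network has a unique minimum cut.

Min-cut arcs: {(1,2), (1,12), (6,3), (6,13), (7,4), (11,0), (11,3)} (total capacity 38)

augment #1: 7→6→13→9 push 8
augment #2: 7→4→3→10→9 push 3
augment #3: 7→6→3→10→9 push 1
augment #4: 7→11→0→8→9 push 13
augment #5: 7→11→3→10→9 push 3
augment #6: 7→6→1→2→8→9 push 4
augment #7: 7→6→1→12→13→9 push 6
max flow = 38; residual-reachable set from 7 gives S-side
cut edges (S→T): {(1,2), (1,12), (6,3), (6,13), (7,4), (11,0), (11,3)} total cap 38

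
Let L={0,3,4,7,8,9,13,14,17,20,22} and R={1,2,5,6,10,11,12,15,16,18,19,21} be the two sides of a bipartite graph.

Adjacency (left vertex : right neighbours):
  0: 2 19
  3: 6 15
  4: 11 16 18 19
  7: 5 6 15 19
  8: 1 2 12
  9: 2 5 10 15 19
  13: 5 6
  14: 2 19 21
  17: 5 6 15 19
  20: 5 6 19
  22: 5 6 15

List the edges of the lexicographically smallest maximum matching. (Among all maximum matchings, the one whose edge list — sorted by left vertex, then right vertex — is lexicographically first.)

Lex-smallest maximum matching: {(0,2), (3,6), (4,11), (7,5), (8,1), (9,10), (14,21), (17,15), (20,19)}

|M| = 9 (so the lex-smallest maximum matching has 9 edges)
process left vertices in ascending order; for each, take the smallest-labelled available neighbour that still permits 9 edges overall, or leave it unmatched if none does
lex-smallest matching: {0-2, 3-6, 4-11, 7-5, 8-1, 9-10, 14-21, 17-15, 20-19}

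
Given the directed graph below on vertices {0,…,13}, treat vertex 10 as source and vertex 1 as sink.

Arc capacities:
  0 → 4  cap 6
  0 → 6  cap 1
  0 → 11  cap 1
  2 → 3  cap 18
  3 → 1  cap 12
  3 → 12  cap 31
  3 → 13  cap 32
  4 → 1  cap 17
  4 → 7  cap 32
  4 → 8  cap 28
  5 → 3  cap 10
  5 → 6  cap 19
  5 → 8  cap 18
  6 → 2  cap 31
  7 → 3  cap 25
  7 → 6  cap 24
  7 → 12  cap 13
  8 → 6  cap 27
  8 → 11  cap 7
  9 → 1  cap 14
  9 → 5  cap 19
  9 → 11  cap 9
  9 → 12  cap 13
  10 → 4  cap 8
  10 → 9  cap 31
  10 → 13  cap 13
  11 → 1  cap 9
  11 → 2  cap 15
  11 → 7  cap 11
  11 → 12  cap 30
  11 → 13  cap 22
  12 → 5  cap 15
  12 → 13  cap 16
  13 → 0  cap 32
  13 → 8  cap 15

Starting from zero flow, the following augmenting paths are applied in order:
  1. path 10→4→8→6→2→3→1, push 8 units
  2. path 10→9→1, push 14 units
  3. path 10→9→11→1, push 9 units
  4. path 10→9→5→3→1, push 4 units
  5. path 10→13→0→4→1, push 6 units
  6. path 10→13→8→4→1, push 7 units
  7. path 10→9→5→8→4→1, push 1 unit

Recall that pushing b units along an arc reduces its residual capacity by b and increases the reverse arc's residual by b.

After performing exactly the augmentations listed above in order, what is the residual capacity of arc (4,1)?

after path 1 (10→4→8→6→2→3→1, push 8): res(4,1)=17
after path 2 (10→9→1, push 14): res(4,1)=17
after path 3 (10→9→11→1, push 9): res(4,1)=17
after path 4 (10→9→5→3→1, push 4): res(4,1)=17
after path 5 (10→13→0→4→1, push 6): res(4,1)=11
after path 6 (10→13→8→4→1, push 7): res(4,1)=4
after path 7 (10→9→5→8→4→1, push 1): res(4,1)=3

Residual capacity of (4,1): 3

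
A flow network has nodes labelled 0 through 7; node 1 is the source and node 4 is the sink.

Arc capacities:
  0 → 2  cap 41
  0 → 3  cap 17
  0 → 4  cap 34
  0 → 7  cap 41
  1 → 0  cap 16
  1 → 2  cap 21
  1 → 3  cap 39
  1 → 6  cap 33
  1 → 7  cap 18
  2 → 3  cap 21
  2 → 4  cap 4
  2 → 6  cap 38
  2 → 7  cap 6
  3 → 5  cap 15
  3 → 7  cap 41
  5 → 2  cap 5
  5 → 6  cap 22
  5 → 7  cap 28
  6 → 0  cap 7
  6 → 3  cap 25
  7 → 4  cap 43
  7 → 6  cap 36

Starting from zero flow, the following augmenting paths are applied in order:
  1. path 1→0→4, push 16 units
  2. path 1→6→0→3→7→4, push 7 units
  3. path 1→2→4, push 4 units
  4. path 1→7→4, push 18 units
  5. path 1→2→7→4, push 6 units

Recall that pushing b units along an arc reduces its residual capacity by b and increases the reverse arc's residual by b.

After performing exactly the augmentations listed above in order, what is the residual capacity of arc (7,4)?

after path 1 (1→0→4, push 16): res(7,4)=43
after path 2 (1→6→0→3→7→4, push 7): res(7,4)=36
after path 3 (1→2→4, push 4): res(7,4)=36
after path 4 (1→7→4, push 18): res(7,4)=18
after path 5 (1→2→7→4, push 6): res(7,4)=12

Residual capacity of (7,4): 12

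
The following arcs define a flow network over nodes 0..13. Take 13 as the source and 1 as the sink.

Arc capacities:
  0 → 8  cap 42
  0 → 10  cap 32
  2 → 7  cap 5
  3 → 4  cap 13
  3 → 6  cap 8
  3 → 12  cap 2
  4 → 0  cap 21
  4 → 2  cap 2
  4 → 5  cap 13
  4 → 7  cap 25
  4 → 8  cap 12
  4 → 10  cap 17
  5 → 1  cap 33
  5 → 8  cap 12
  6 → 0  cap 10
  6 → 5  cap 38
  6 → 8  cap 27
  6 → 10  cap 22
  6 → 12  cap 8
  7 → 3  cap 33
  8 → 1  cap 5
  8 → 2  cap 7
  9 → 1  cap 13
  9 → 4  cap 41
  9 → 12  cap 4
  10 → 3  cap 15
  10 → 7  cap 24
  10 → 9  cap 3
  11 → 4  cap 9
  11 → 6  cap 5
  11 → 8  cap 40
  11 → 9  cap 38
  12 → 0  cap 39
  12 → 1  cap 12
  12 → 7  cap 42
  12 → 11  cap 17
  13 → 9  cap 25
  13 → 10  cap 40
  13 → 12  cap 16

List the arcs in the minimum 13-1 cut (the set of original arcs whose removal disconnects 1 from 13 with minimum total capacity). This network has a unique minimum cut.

augment #1: 13→9→1 push 13
augment #2: 13→12→1 push 12
augment #3: 13→9→4→5→1 push 12
augment #4: 13→12→0→8→1 push 4
augment #5: 13→10→3→4→5→1 push 1
augment #6: 13→10→3→4→8→1 push 1
augment #7: 13→10→3→6→5→1 push 8
augment #8: 13→10→3→12→11→6→5→1 push 2
augment #9: 13→10→9→12→11→6→5→1 push 3
max flow = 56; residual-reachable set from 13 gives S-side
cut edges (S→T): {(3,6), (4,5), (8,1), (9,1), (11,6), (12,1)} total cap 56

Min-cut arcs: {(3,6), (4,5), (8,1), (9,1), (11,6), (12,1)} (total capacity 56)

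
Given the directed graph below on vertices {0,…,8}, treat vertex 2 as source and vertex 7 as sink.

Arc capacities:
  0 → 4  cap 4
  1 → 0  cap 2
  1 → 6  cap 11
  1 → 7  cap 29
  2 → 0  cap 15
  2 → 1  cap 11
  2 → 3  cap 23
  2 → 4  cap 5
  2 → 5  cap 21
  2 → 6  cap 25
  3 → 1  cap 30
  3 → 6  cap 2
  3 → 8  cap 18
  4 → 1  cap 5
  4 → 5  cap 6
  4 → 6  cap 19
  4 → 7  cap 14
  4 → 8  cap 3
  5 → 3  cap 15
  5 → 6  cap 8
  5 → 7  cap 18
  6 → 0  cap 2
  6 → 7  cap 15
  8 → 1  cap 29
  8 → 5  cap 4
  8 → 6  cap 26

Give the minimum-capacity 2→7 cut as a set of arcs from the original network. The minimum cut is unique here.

Min-cut arcs: {(0,4), (1,7), (2,4), (5,7), (6,7)} (total capacity 71)

augment #1: 2→1→7 push 11
augment #2: 2→4→7 push 5
augment #3: 2→5→7 push 18
augment #4: 2→6→7 push 15
augment #5: 2→0→4→7 push 4
augment #6: 2→3→1→7 push 18
max flow = 71; residual-reachable set from 2 gives S-side
cut edges (S→T): {(0,4), (1,7), (2,4), (5,7), (6,7)} total cap 71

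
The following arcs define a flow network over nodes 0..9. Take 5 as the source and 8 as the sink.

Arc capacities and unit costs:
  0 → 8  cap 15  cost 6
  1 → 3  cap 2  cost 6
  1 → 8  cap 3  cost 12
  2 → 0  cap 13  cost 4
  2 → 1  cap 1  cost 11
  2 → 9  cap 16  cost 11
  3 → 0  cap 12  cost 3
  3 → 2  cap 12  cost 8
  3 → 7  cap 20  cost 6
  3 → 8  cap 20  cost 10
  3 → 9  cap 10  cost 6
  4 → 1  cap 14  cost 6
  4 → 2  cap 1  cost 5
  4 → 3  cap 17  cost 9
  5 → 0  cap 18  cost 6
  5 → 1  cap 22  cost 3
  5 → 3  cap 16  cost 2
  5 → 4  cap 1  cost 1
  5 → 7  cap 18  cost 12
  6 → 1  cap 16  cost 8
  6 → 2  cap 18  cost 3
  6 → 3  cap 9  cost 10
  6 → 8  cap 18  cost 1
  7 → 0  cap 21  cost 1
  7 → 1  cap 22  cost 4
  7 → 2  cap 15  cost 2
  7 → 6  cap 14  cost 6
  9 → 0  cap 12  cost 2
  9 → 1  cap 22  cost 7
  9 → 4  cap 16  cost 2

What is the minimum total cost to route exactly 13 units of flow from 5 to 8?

shortest-cost path #1: 5→3→0→8 push 12 @ unit cost 11 (adds 132)
shortest-cost path #2: 5→0→8 push 1 @ unit cost 12 (adds 12)
total cost = 144

Minimum cost for 13 units: 144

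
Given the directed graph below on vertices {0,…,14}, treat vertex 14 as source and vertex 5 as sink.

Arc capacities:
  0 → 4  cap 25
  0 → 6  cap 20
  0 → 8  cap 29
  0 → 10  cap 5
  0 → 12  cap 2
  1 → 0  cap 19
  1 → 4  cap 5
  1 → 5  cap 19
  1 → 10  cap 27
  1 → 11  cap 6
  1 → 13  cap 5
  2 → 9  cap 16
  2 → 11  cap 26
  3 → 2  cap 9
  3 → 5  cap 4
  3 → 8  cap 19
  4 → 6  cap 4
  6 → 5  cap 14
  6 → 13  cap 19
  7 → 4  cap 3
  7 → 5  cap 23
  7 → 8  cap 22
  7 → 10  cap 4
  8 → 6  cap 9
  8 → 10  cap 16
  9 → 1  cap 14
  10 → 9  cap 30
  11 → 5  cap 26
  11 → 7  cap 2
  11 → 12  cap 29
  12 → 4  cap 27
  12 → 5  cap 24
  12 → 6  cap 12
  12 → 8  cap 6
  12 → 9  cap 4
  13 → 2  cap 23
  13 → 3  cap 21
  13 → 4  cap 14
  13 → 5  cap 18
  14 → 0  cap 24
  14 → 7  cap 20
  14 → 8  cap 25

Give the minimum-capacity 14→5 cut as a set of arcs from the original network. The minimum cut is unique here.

Min-cut arcs: {(8,6), (9,1), (14,0), (14,7)} (total capacity 67)

augment #1: 14→7→5 push 20
augment #2: 14→0→6→5 push 14
augment #3: 14→0→12→5 push 2
augment #4: 14→0→6→13→5 push 6
augment #5: 14→8→6→13→5 push 9
augment #6: 14→0→4→6→13→5 push 2
augment #7: 14→8→10→9→1→5 push 14
max flow = 67; residual-reachable set from 14 gives S-side
cut edges (S→T): {(8,6), (9,1), (14,0), (14,7)} total cap 67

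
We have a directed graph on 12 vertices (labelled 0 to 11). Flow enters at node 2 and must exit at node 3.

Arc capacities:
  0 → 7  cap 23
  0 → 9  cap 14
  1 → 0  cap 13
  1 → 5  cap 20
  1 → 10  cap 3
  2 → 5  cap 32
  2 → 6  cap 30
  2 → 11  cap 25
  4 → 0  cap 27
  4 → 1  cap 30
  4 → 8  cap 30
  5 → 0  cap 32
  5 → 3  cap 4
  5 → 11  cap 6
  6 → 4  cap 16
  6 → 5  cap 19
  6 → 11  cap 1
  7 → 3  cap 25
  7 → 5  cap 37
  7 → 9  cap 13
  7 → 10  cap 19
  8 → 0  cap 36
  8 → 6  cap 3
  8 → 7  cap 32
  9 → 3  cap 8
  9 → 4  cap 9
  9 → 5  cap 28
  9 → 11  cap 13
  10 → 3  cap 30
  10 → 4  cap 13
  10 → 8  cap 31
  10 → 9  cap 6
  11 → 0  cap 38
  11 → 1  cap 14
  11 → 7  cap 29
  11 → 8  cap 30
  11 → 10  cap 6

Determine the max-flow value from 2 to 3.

Maximum flow value: 65

augment #1: 2→5→3 bottleneck 4, total now 4
augment #2: 2→11→7→3 bottleneck 25, total now 29
augment #3: 2→5→0→9→3 bottleneck 8, total now 37
augment #4: 2→5→11→10→3 bottleneck 6, total now 43
augment #5: 2→5→0→7→10→3 bottleneck 14, total now 57
augment #6: 2→6→4→1→10→3 bottleneck 3, total now 60
augment #7: 2→6→11→7→10→3 bottleneck 1, total now 61
augment #8: 2→6→4→0→7→10→3 bottleneck 4, total now 65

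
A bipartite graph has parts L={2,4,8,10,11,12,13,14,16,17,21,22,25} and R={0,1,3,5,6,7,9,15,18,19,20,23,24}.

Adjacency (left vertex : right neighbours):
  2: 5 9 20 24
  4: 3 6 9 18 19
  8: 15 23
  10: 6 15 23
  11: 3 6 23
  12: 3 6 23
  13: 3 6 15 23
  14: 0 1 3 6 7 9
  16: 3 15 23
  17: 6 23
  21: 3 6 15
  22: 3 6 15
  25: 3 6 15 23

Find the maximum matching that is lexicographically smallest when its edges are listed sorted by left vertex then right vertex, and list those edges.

|M| = 7 (so the lex-smallest maximum matching has 7 edges)
process left vertices in ascending order; for each, take the smallest-labelled available neighbour that still permits 7 edges overall, or leave it unmatched if none does
lex-smallest matching: {2-5, 4-9, 8-15, 10-6, 11-3, 12-23, 14-0}

Lex-smallest maximum matching: {(2,5), (4,9), (8,15), (10,6), (11,3), (12,23), (14,0)}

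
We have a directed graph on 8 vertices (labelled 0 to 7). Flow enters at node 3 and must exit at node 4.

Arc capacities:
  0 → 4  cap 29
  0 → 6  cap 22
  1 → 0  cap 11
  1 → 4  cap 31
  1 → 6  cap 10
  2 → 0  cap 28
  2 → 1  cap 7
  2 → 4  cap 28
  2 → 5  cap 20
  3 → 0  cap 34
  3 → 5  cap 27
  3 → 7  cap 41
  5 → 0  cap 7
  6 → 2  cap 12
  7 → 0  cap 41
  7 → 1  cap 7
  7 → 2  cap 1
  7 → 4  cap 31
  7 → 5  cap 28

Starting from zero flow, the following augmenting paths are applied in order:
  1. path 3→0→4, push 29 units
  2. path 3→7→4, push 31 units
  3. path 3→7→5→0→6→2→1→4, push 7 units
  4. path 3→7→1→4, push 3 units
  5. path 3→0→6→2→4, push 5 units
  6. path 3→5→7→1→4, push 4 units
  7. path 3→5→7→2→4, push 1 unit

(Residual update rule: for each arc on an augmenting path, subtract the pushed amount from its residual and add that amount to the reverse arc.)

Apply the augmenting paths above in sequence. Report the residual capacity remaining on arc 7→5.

Residual capacity of (7,5): 26

after path 1 (3→0→4, push 29): res(7,5)=28
after path 2 (3→7→4, push 31): res(7,5)=28
after path 3 (3→7→5→0→6→2→1→4, push 7): res(7,5)=21
after path 4 (3→7→1→4, push 3): res(7,5)=21
after path 5 (3→0→6→2→4, push 5): res(7,5)=21
after path 6 (3→5→7→1→4, push 4): res(7,5)=25
after path 7 (3→5→7→2→4, push 1): res(7,5)=26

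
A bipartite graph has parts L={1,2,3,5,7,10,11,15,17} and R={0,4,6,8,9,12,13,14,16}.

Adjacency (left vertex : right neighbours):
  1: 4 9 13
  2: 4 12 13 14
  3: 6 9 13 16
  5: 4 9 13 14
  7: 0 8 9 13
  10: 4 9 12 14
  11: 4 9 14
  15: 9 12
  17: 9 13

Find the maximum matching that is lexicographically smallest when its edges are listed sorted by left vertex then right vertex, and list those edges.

Lex-smallest maximum matching: {(1,4), (2,12), (3,6), (5,9), (7,0), (10,14), (17,13)}

|M| = 7 (so the lex-smallest maximum matching has 7 edges)
process left vertices in ascending order; for each, take the smallest-labelled available neighbour that still permits 7 edges overall, or leave it unmatched if none does
lex-smallest matching: {1-4, 2-12, 3-6, 5-9, 7-0, 10-14, 17-13}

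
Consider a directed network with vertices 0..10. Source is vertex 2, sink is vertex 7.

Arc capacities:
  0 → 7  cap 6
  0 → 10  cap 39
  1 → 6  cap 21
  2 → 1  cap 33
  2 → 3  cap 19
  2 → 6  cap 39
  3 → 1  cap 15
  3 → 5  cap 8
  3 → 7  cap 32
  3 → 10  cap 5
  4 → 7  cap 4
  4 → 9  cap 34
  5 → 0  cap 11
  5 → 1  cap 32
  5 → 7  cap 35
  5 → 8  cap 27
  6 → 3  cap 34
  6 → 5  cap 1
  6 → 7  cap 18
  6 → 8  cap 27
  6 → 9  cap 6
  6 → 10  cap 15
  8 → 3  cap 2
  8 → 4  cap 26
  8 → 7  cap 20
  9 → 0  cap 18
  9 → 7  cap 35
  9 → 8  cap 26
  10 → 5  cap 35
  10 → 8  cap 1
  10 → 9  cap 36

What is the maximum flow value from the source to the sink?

Maximum flow value: 79

augment #1: 2→3→7 bottleneck 19, total now 19
augment #2: 2→6→7 bottleneck 18, total now 37
augment #3: 2→6→3→7 bottleneck 13, total now 50
augment #4: 2→6→5→7 bottleneck 1, total now 51
augment #5: 2→6→8→7 bottleneck 7, total now 58
augment #6: 2→1→6→8→7 bottleneck 13, total now 71
augment #7: 2→1→6→9→7 bottleneck 6, total now 77
augment #8: 2→1→6→3→5→7 bottleneck 2, total now 79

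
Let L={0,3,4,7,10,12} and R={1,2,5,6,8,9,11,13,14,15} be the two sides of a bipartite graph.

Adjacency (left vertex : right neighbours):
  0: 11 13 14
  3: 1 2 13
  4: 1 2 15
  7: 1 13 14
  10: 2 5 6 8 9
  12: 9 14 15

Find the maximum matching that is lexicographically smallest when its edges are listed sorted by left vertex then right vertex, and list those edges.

|M| = 6 (so the lex-smallest maximum matching has 6 edges)
process left vertices in ascending order; for each, take the smallest-labelled available neighbour that still permits 6 edges overall, or leave it unmatched if none does
lex-smallest matching: {0-11, 3-1, 4-2, 7-13, 10-5, 12-9}

Lex-smallest maximum matching: {(0,11), (3,1), (4,2), (7,13), (10,5), (12,9)}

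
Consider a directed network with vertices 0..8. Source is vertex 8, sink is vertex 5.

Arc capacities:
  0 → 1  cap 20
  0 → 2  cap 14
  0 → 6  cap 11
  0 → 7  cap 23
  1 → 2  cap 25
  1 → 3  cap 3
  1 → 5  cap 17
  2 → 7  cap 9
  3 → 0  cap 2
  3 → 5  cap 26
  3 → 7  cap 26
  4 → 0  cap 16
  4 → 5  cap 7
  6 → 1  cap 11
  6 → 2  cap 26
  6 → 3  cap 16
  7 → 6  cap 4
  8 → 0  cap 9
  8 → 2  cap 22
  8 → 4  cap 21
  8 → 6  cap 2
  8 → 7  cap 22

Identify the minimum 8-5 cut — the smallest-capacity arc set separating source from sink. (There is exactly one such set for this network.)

Min-cut arcs: {(7,6), (8,0), (8,4), (8,6)} (total capacity 36)

augment #1: 8→4→5 push 7
augment #2: 8→0→1→5 push 9
augment #3: 8→6→1→5 push 2
augment #4: 8→4→0→1→5 push 6
augment #5: 8→7→6→3→5 push 4
augment #6: 8→4→0→1→3→5 push 3
augment #7: 8→4→0→6→3→5 push 5
max flow = 36; residual-reachable set from 8 gives S-side
cut edges (S→T): {(7,6), (8,0), (8,4), (8,6)} total cap 36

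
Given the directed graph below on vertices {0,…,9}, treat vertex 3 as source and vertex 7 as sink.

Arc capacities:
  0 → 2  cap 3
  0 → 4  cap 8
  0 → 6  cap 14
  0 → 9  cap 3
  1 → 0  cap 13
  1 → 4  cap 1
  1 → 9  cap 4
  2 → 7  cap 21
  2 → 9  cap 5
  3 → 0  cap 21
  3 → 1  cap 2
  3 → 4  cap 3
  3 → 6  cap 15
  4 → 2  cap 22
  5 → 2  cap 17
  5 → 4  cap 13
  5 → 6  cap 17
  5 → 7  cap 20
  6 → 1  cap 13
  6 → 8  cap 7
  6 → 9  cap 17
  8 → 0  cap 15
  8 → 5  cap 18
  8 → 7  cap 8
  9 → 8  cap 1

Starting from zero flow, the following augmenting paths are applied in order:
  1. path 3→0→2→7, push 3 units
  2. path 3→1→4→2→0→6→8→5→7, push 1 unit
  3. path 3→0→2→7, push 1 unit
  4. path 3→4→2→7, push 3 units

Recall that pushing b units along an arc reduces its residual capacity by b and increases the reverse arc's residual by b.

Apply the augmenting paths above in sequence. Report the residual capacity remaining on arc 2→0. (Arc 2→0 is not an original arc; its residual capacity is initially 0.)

after path 1 (3→0→2→7, push 3): res(2,0)=3
after path 2 (3→1→4→2→0→6→8→5→7, push 1): res(2,0)=2
after path 3 (3→0→2→7, push 1): res(2,0)=3
after path 4 (3→4→2→7, push 3): res(2,0)=3

Residual capacity of (2,0): 3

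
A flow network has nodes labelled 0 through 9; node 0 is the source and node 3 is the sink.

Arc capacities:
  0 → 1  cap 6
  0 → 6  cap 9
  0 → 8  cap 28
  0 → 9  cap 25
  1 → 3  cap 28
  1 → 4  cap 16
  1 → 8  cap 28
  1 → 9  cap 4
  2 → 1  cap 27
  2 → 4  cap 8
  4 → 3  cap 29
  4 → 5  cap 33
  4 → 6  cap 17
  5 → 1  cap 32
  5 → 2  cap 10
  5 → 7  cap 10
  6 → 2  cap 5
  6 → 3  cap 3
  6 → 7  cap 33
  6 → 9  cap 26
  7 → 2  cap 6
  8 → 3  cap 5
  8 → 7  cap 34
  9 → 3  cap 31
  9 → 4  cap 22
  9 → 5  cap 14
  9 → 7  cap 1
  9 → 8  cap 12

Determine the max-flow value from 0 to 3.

Maximum flow value: 51

augment #1: 0→1→3 bottleneck 6, total now 6
augment #2: 0→6→3 bottleneck 3, total now 9
augment #3: 0→8→3 bottleneck 5, total now 14
augment #4: 0→9→3 bottleneck 25, total now 39
augment #5: 0→6→9→3 bottleneck 6, total now 45
augment #6: 0→8→7→2→1→3 bottleneck 6, total now 51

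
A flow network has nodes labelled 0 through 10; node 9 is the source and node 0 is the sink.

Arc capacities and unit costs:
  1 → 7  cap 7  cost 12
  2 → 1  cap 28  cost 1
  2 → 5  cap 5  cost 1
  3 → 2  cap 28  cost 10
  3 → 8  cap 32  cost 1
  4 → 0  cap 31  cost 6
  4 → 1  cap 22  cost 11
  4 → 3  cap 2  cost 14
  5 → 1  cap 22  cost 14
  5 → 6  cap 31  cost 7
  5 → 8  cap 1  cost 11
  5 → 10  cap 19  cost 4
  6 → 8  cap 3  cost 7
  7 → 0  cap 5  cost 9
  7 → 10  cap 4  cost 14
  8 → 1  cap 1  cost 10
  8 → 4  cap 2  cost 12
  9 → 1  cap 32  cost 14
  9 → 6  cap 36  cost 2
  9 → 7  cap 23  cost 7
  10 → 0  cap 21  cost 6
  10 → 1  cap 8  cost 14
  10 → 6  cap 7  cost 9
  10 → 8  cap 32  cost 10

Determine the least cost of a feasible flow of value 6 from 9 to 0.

Minimum cost for 6 units: 107

shortest-cost path #1: 9→7→0 push 5 @ unit cost 16 (adds 80)
shortest-cost path #2: 9→7→10→0 push 1 @ unit cost 27 (adds 27)
total cost = 107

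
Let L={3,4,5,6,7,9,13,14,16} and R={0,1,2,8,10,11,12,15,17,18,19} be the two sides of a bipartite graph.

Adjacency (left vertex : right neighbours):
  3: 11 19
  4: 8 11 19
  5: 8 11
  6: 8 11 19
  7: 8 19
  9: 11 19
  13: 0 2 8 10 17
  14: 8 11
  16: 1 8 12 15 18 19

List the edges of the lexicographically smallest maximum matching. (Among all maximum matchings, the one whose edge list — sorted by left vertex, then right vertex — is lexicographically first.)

|M| = 5 (so the lex-smallest maximum matching has 5 edges)
process left vertices in ascending order; for each, take the smallest-labelled available neighbour that still permits 5 edges overall, or leave it unmatched if none does
lex-smallest matching: {3-11, 4-8, 6-19, 13-0, 16-1}

Lex-smallest maximum matching: {(3,11), (4,8), (6,19), (13,0), (16,1)}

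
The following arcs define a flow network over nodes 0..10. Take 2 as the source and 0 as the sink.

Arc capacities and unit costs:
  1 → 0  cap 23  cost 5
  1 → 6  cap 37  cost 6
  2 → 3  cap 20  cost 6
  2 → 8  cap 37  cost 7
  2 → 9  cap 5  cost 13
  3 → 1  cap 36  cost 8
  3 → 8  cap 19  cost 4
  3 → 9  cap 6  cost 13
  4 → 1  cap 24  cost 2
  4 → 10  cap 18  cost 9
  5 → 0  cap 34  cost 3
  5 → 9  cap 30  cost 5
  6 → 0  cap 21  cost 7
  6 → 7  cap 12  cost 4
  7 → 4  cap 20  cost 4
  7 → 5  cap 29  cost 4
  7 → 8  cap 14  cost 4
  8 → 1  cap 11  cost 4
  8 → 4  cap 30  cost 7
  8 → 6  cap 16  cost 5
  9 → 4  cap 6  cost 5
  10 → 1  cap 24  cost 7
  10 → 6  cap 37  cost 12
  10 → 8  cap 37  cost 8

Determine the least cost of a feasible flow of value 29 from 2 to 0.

shortest-cost path #1: 2→8→1→0 push 11 @ unit cost 16 (adds 176)
shortest-cost path #2: 2→3→1→0 push 12 @ unit cost 19 (adds 228)
shortest-cost path #3: 2→8→6→0 push 6 @ unit cost 19 (adds 114)
total cost = 518

Minimum cost for 29 units: 518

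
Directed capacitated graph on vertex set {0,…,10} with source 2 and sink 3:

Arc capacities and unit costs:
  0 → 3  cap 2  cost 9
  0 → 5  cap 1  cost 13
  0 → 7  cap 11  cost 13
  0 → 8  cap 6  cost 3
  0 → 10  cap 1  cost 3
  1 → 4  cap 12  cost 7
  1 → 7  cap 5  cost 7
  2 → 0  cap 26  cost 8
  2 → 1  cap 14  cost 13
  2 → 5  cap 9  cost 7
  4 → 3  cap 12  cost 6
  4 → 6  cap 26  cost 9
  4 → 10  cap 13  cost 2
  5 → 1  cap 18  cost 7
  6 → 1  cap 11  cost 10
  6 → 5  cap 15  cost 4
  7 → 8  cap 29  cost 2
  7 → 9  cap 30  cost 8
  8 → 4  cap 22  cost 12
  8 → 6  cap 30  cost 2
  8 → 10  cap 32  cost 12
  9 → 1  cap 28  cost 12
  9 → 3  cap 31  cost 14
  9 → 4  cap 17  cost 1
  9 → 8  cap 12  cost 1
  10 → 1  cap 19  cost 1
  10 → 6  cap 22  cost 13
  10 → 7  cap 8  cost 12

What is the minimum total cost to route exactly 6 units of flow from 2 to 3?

shortest-cost path #1: 2→0→3 push 2 @ unit cost 17 (adds 34)
shortest-cost path #2: 2→0→10→1→4→3 push 1 @ unit cost 25 (adds 25)
shortest-cost path #3: 2→1→4→3 push 3 @ unit cost 26 (adds 78)
total cost = 137

Minimum cost for 6 units: 137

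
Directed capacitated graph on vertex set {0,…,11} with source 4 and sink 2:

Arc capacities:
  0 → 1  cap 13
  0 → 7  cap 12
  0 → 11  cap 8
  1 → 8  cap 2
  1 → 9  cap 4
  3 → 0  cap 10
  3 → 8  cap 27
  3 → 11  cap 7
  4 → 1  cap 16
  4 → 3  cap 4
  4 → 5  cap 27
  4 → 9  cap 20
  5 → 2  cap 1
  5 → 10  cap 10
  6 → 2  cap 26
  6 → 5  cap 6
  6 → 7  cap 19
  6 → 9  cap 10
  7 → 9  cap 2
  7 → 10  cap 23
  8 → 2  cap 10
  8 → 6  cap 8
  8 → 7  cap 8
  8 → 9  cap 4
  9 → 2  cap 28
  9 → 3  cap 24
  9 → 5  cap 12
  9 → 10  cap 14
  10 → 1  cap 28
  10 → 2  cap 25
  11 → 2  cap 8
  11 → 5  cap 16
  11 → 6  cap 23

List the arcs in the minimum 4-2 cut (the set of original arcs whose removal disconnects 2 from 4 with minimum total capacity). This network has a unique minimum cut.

Min-cut arcs: {(1,8), (1,9), (4,3), (4,9), (5,2), (5,10)} (total capacity 41)

augment #1: 4→5→2 push 1
augment #2: 4→9→2 push 20
augment #3: 4→1→8→2 push 2
augment #4: 4→1→9→2 push 4
augment #5: 4→3→8→2 push 4
augment #6: 4→5→10→2 push 10
max flow = 41; residual-reachable set from 4 gives S-side
cut edges (S→T): {(1,8), (1,9), (4,3), (4,9), (5,2), (5,10)} total cap 41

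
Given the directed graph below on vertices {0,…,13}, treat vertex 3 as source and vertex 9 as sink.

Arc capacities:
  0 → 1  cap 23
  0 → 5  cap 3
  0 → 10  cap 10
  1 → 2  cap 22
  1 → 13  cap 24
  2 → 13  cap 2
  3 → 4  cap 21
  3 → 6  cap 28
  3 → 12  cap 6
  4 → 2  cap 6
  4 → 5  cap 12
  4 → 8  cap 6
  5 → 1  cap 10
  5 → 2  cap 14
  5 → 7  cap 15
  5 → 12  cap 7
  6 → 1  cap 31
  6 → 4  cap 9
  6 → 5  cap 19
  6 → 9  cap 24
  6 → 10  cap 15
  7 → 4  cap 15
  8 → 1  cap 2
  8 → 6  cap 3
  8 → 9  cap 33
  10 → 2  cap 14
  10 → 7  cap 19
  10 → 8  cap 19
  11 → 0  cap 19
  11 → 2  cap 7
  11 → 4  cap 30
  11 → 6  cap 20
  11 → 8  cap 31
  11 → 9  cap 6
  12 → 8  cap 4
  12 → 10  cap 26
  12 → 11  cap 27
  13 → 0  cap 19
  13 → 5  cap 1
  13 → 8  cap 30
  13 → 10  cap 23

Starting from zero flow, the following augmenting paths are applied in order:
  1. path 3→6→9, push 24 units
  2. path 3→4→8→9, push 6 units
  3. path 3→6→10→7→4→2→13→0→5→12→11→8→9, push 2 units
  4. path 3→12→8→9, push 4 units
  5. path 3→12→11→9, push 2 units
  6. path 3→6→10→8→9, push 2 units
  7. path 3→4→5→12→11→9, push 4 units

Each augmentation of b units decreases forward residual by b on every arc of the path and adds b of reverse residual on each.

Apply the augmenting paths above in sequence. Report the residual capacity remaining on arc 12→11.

Residual capacity of (12,11): 19

after path 1 (3→6→9, push 24): res(12,11)=27
after path 2 (3→4→8→9, push 6): res(12,11)=27
after path 3 (3→6→10→7→4→2→13→0→5→12→11→8→9, push 2): res(12,11)=25
after path 4 (3→12→8→9, push 4): res(12,11)=25
after path 5 (3→12→11→9, push 2): res(12,11)=23
after path 6 (3→6→10→8→9, push 2): res(12,11)=23
after path 7 (3→4→5→12→11→9, push 4): res(12,11)=19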